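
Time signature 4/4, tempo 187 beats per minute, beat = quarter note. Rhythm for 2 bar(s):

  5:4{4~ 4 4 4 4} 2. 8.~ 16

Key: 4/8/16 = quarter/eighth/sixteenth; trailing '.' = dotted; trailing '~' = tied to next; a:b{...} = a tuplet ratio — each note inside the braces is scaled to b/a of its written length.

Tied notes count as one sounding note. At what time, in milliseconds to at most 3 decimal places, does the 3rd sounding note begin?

note 3 onset = 12/5b = 770.053ms

1. 0.0ms @ 0 + 513.369ms (8/5)
2. 513.369ms @ 8/5 + 256.684ms (4/5)
3. 770.053ms @ 12/5 + 256.684ms (4/5)
4. 1026.738ms @ 16/5 + 256.684ms (4/5)
5. 1283.422ms @ 4 + 962.567ms (3)
6. 2245.989ms @ 7 + 320.856ms (1)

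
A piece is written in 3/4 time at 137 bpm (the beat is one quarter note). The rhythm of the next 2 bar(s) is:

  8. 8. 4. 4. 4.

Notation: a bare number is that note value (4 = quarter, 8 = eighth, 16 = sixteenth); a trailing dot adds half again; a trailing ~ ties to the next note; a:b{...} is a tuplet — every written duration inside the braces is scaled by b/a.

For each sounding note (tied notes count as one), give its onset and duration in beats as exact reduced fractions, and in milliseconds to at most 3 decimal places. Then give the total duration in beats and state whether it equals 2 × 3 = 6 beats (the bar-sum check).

1) 0.0ms=0b +328.467ms=3/4b
2) 328.467ms=3/4b +328.467ms=3/4b
3) 656.934ms=3/2b +656.934ms=3/2b
4) 1313.869ms=3b +656.934ms=3/2b
5) 1970.803ms=9/2b +656.934ms=3/2b
Σ=6b of 6 (137bpm 3/4) — PASS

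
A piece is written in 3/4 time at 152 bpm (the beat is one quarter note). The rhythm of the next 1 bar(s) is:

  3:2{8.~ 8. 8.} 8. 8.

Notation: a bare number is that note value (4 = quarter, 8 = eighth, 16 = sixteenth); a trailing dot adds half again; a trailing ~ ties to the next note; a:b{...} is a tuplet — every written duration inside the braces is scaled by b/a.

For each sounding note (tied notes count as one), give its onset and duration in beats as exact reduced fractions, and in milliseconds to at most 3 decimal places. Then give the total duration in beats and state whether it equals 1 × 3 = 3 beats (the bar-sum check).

1) 0.0ms=0b +394.737ms=1b
2) 394.737ms=1b +197.368ms=1/2b
3) 592.105ms=3/2b +296.053ms=3/4b
4) 888.158ms=9/4b +296.053ms=3/4b
Σ=3b of 3 (152bpm 3/4) — PASS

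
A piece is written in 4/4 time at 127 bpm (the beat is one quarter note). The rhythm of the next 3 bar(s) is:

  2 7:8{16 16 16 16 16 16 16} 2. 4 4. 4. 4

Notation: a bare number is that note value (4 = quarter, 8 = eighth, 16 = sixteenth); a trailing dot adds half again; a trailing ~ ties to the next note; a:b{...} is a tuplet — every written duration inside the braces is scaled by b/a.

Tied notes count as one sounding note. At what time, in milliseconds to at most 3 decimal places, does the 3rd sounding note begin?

1. 0.0ms @ 0 + 944.882ms (2)
2. 944.882ms @ 2 + 134.983ms (2/7)
3. 1079.865ms @ 16/7 + 134.983ms (2/7)
4. 1214.848ms @ 18/7 + 134.983ms (2/7)
5. 1349.831ms @ 20/7 + 134.983ms (2/7)
6. 1484.814ms @ 22/7 + 134.983ms (2/7)
7. 1619.798ms @ 24/7 + 134.983ms (2/7)
8. 1754.781ms @ 26/7 + 134.983ms (2/7)
9. 1889.764ms @ 4 + 1417.323ms (3)
10. 3307.087ms @ 7 + 472.441ms (1)
11. 3779.528ms @ 8 + 708.661ms (3/2)
12. 4488.189ms @ 19/2 + 708.661ms (3/2)
13. 5196.85ms @ 11 + 472.441ms (1)

note 3 onset = 16/7b = 1079.865ms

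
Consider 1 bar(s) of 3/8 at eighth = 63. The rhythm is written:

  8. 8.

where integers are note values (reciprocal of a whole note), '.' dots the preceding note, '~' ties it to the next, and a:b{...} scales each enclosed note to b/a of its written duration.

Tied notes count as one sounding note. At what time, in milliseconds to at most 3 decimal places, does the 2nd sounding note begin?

note 2 onset = 3/2b = 1428.571ms

1. 0.0ms @ 0 + 1428.571ms (3/2)
2. 1428.571ms @ 3/2 + 1428.571ms (3/2)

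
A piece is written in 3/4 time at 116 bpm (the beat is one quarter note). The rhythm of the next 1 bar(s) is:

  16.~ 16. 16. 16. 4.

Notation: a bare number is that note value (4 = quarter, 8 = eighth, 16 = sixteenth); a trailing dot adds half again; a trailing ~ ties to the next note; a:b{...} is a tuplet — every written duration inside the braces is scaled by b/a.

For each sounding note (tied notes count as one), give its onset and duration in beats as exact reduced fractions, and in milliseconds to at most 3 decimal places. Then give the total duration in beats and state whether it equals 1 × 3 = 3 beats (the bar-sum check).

1) 0.0ms=0b +387.931ms=3/4b
2) 387.931ms=3/4b +193.966ms=3/8b
3) 581.897ms=9/8b +193.966ms=3/8b
4) 775.862ms=3/2b +775.862ms=3/2b
Σ=3b of 3 (116bpm 3/4) — PASS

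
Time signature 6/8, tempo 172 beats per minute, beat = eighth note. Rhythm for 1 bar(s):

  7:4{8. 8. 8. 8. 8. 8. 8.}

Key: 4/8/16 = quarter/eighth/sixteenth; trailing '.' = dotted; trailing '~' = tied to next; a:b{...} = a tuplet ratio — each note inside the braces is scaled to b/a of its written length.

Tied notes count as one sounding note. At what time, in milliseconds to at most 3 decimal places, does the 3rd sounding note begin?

note 3 onset = 12/7b = 598.007ms

1. 0.0ms @ 0 + 299.003ms (6/7)
2. 299.003ms @ 6/7 + 299.003ms (6/7)
3. 598.007ms @ 12/7 + 299.003ms (6/7)
4. 897.01ms @ 18/7 + 299.003ms (6/7)
5. 1196.013ms @ 24/7 + 299.003ms (6/7)
6. 1495.017ms @ 30/7 + 299.003ms (6/7)
7. 1794.02ms @ 36/7 + 299.003ms (6/7)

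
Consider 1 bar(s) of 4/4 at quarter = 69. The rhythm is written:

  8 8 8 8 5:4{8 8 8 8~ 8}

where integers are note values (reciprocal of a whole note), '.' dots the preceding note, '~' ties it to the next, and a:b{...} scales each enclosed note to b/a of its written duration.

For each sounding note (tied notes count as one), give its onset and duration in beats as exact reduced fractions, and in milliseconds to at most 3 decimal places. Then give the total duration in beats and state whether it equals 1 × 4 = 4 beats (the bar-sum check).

1) 0.0ms=0b +434.783ms=1/2b
2) 434.783ms=1/2b +434.783ms=1/2b
3) 869.565ms=1b +434.783ms=1/2b
4) 1304.348ms=3/2b +434.783ms=1/2b
5) 1739.13ms=2b +347.826ms=2/5b
6) 2086.957ms=12/5b +347.826ms=2/5b
7) 2434.783ms=14/5b +347.826ms=2/5b
8) 2782.609ms=16/5b +695.652ms=4/5b
Σ=4b of 4 (69bpm 4/4) — PASS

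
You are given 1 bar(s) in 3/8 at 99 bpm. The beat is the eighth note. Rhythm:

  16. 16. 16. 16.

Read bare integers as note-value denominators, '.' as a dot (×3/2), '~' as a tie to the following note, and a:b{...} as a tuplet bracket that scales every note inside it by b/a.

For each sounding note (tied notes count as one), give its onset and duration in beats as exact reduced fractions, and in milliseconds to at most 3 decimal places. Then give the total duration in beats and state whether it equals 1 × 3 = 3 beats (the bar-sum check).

1) 0.0ms=0b +454.545ms=3/4b
2) 454.545ms=3/4b +454.545ms=3/4b
3) 909.091ms=3/2b +454.545ms=3/4b
4) 1363.636ms=9/4b +454.545ms=3/4b
Σ=3b of 3 (99bpm 3/8) — PASS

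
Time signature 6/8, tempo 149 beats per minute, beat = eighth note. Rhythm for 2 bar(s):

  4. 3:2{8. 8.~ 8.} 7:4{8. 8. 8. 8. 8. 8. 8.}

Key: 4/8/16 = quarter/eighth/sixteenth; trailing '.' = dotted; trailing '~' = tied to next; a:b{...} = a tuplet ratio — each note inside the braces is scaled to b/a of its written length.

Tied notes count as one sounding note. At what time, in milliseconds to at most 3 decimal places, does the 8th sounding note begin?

note 8 onset = 66/7b = 3796.74ms

1. 0.0ms @ 0 + 1208.054ms (3)
2. 1208.054ms @ 3 + 402.685ms (1)
3. 1610.738ms @ 4 + 805.369ms (2)
4. 2416.107ms @ 6 + 345.158ms (6/7)
5. 2761.266ms @ 48/7 + 345.158ms (6/7)
6. 3106.424ms @ 54/7 + 345.158ms (6/7)
7. 3451.582ms @ 60/7 + 345.158ms (6/7)
8. 3796.74ms @ 66/7 + 345.158ms (6/7)
9. 4141.898ms @ 72/7 + 345.158ms (6/7)
10. 4487.057ms @ 78/7 + 345.158ms (6/7)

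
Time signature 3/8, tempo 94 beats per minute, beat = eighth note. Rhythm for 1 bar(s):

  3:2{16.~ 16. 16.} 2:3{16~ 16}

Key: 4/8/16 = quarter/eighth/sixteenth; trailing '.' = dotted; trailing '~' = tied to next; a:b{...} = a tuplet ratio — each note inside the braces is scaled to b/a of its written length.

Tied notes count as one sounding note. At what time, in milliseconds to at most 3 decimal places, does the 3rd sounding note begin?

note 3 onset = 3/2b = 957.447ms

1. 0.0ms @ 0 + 638.298ms (1)
2. 638.298ms @ 1 + 319.149ms (1/2)
3. 957.447ms @ 3/2 + 957.447ms (3/2)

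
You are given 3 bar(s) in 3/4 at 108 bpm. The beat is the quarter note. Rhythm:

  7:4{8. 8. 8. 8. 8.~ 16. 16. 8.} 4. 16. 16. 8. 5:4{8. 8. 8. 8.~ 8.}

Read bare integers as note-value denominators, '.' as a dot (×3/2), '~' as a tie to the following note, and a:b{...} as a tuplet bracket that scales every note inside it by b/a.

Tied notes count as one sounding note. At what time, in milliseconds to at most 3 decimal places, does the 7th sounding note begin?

note 7 onset = 18/7b = 1428.571ms

1. 0.0ms @ 0 + 238.095ms (3/7)
2. 238.095ms @ 3/7 + 238.095ms (3/7)
3. 476.19ms @ 6/7 + 238.095ms (3/7)
4. 714.286ms @ 9/7 + 238.095ms (3/7)
5. 952.381ms @ 12/7 + 357.143ms (9/14)
6. 1309.524ms @ 33/14 + 119.048ms (3/14)
7. 1428.571ms @ 18/7 + 238.095ms (3/7)
8. 1666.667ms @ 3 + 833.333ms (3/2)
9. 2500.0ms @ 9/2 + 208.333ms (3/8)
10. 2708.333ms @ 39/8 + 208.333ms (3/8)
11. 2916.667ms @ 21/4 + 416.667ms (3/4)
12. 3333.333ms @ 6 + 333.333ms (3/5)
13. 3666.667ms @ 33/5 + 333.333ms (3/5)
14. 4000.0ms @ 36/5 + 333.333ms (3/5)
15. 4333.333ms @ 39/5 + 666.667ms (6/5)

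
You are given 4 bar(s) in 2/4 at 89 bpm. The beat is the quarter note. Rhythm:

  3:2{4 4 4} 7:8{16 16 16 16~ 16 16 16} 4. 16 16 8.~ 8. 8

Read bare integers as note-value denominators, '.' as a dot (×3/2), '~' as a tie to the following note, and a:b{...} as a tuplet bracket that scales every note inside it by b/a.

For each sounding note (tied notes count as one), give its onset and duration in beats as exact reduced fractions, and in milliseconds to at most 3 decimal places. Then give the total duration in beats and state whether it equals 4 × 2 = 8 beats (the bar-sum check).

1) 0.0ms=0b +449.438ms=2/3b
2) 449.438ms=2/3b +449.438ms=2/3b
3) 898.876ms=4/3b +449.438ms=2/3b
4) 1348.315ms=2b +192.616ms=2/7b
5) 1540.931ms=16/7b +192.616ms=2/7b
6) 1733.547ms=18/7b +192.616ms=2/7b
7) 1926.164ms=20/7b +385.233ms=4/7b
8) 2311.396ms=24/7b +192.616ms=2/7b
9) 2504.013ms=26/7b +192.616ms=2/7b
10) 2696.629ms=4b +1011.236ms=3/2b
11) 3707.865ms=11/2b +168.539ms=1/4b
12) 3876.404ms=23/4b +168.539ms=1/4b
13) 4044.944ms=6b +1011.236ms=3/2b
14) 5056.18ms=15/2b +337.079ms=1/2b
Σ=8b of 8 (89bpm 2/4) — PASS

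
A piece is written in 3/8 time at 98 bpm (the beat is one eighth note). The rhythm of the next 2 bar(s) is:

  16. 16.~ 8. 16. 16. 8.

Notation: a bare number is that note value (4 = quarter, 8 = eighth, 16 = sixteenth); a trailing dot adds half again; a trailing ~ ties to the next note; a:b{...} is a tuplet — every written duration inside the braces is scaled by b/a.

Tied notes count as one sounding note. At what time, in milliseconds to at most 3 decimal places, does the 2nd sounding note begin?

1. 0.0ms @ 0 + 459.184ms (3/4)
2. 459.184ms @ 3/4 + 1377.551ms (9/4)
3. 1836.735ms @ 3 + 459.184ms (3/4)
4. 2295.918ms @ 15/4 + 459.184ms (3/4)
5. 2755.102ms @ 9/2 + 918.367ms (3/2)

note 2 onset = 3/4b = 459.184ms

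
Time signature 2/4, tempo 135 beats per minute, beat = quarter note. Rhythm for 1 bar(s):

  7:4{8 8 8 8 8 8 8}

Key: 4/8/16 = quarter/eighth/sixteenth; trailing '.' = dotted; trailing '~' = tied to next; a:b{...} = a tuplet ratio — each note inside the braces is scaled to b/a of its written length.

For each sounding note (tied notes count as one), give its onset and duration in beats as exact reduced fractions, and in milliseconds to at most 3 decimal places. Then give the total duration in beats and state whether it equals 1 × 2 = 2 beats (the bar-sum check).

1) 0.0ms=0b +126.984ms=2/7b
2) 126.984ms=2/7b +126.984ms=2/7b
3) 253.968ms=4/7b +126.984ms=2/7b
4) 380.952ms=6/7b +126.984ms=2/7b
5) 507.937ms=8/7b +126.984ms=2/7b
6) 634.921ms=10/7b +126.984ms=2/7b
7) 761.905ms=12/7b +126.984ms=2/7b
Σ=2b of 2 (135bpm 2/4) — PASS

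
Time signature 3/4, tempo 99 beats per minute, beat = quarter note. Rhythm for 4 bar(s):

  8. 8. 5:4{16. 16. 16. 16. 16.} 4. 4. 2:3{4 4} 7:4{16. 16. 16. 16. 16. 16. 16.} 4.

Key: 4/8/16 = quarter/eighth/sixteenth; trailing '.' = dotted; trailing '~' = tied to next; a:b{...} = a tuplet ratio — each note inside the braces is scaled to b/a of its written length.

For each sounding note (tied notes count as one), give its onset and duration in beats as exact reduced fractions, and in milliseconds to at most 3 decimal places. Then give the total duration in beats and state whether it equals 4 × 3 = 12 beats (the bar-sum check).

1) 0.0ms=0b +454.545ms=3/4b
2) 454.545ms=3/4b +454.545ms=3/4b
3) 909.091ms=3/2b +181.818ms=3/10b
4) 1090.909ms=9/5b +181.818ms=3/10b
5) 1272.727ms=21/10b +181.818ms=3/10b
6) 1454.545ms=12/5b +181.818ms=3/10b
7) 1636.364ms=27/10b +181.818ms=3/10b
8) 1818.182ms=3b +909.091ms=3/2b
9) 2727.273ms=9/2b +909.091ms=3/2b
10) 3636.364ms=6b +909.091ms=3/2b
11) 4545.455ms=15/2b +909.091ms=3/2b
12) 5454.545ms=9b +129.87ms=3/14b
13) 5584.416ms=129/14b +129.87ms=3/14b
14) 5714.286ms=66/7b +129.87ms=3/14b
15) 5844.156ms=135/14b +129.87ms=3/14b
16) 5974.026ms=69/7b +129.87ms=3/14b
17) 6103.896ms=141/14b +129.87ms=3/14b
18) 6233.766ms=72/7b +129.87ms=3/14b
19) 6363.636ms=21/2b +909.091ms=3/2b
Σ=12b of 12 (99bpm 3/4) — PASS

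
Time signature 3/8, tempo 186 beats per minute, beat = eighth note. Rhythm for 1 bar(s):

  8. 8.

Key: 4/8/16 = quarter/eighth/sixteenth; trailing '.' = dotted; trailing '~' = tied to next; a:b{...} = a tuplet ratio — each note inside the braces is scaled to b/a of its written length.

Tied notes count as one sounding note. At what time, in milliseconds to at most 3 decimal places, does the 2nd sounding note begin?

1. 0.0ms @ 0 + 483.871ms (3/2)
2. 483.871ms @ 3/2 + 483.871ms (3/2)

note 2 onset = 3/2b = 483.871ms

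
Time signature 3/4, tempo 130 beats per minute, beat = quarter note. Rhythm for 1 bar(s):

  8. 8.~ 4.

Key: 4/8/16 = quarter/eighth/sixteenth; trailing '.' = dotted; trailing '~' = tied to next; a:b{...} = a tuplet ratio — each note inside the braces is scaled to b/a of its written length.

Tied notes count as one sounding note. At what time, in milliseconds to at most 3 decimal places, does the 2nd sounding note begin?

note 2 onset = 3/4b = 346.154ms

1. 0.0ms @ 0 + 346.154ms (3/4)
2. 346.154ms @ 3/4 + 1038.462ms (9/4)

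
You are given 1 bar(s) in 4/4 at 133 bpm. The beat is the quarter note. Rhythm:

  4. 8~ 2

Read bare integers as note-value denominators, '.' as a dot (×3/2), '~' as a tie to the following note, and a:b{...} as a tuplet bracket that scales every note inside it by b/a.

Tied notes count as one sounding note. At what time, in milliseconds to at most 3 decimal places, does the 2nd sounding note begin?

1. 0.0ms @ 0 + 676.692ms (3/2)
2. 676.692ms @ 3/2 + 1127.82ms (5/2)

note 2 onset = 3/2b = 676.692ms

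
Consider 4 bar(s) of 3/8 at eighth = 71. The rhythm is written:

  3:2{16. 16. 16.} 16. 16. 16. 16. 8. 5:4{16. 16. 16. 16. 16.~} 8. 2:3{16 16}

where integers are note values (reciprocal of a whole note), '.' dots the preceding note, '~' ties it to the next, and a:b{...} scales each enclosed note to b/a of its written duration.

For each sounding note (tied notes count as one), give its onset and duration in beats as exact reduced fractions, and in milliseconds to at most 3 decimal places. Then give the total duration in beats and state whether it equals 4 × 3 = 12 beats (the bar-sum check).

1) 0.0ms=0b +422.535ms=1/2b
2) 422.535ms=1/2b +422.535ms=1/2b
3) 845.07ms=1b +422.535ms=1/2b
4) 1267.606ms=3/2b +633.803ms=3/4b
5) 1901.408ms=9/4b +633.803ms=3/4b
6) 2535.211ms=3b +633.803ms=3/4b
7) 3169.014ms=15/4b +633.803ms=3/4b
8) 3802.817ms=9/2b +1267.606ms=3/2b
9) 5070.423ms=6b +507.042ms=3/5b
10) 5577.465ms=33/5b +507.042ms=3/5b
11) 6084.507ms=36/5b +507.042ms=3/5b
12) 6591.549ms=39/5b +507.042ms=3/5b
13) 7098.592ms=42/5b +1774.648ms=21/10b
14) 8873.239ms=21/2b +633.803ms=3/4b
15) 9507.042ms=45/4b +633.803ms=3/4b
Σ=12b of 12 (71bpm 3/8) — PASS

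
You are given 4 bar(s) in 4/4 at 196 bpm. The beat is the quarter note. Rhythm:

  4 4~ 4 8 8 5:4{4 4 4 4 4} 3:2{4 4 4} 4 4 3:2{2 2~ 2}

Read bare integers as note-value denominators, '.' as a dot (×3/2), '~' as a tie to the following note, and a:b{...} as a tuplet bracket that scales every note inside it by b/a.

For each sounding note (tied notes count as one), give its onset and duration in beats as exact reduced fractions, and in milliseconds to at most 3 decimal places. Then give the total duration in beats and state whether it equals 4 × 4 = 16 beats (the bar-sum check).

1) 0.0ms=0b +306.122ms=1b
2) 306.122ms=1b +612.245ms=2b
3) 918.367ms=3b +153.061ms=1/2b
4) 1071.429ms=7/2b +153.061ms=1/2b
5) 1224.49ms=4b +244.898ms=4/5b
6) 1469.388ms=24/5b +244.898ms=4/5b
7) 1714.286ms=28/5b +244.898ms=4/5b
8) 1959.184ms=32/5b +244.898ms=4/5b
9) 2204.082ms=36/5b +244.898ms=4/5b
10) 2448.98ms=8b +204.082ms=2/3b
11) 2653.061ms=26/3b +204.082ms=2/3b
12) 2857.143ms=28/3b +204.082ms=2/3b
13) 3061.224ms=10b +306.122ms=1b
14) 3367.347ms=11b +306.122ms=1b
15) 3673.469ms=12b +408.163ms=4/3b
16) 4081.633ms=40/3b +816.327ms=8/3b
Σ=16b of 16 (196bpm 4/4) — PASS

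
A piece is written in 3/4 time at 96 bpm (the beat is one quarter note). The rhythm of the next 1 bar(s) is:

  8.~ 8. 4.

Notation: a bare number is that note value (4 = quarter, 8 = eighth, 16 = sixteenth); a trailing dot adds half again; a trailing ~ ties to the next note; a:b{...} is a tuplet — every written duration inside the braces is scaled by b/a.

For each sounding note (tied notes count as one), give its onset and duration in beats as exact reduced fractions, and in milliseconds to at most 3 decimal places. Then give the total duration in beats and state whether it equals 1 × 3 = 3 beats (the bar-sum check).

1) 0.0ms=0b +937.5ms=3/2b
2) 937.5ms=3/2b +937.5ms=3/2b
Σ=3b of 3 (96bpm 3/4) — PASS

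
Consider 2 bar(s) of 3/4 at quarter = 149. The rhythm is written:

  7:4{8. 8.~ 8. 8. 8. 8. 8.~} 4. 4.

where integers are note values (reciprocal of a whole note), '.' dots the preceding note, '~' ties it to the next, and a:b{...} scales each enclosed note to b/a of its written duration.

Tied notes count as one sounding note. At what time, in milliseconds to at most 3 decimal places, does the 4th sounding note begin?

1. 0.0ms @ 0 + 172.579ms (3/7)
2. 172.579ms @ 3/7 + 345.158ms (6/7)
3. 517.737ms @ 9/7 + 172.579ms (3/7)
4. 690.316ms @ 12/7 + 172.579ms (3/7)
5. 862.895ms @ 15/7 + 172.579ms (3/7)
6. 1035.475ms @ 18/7 + 776.606ms (27/14)
7. 1812.081ms @ 9/2 + 604.027ms (3/2)

note 4 onset = 12/7b = 690.316ms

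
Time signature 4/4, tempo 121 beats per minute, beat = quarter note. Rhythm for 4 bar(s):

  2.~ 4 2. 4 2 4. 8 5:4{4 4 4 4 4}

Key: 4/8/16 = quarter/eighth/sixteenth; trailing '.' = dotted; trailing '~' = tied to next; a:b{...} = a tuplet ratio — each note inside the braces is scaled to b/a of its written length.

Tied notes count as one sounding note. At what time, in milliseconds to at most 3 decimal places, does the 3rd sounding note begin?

note 3 onset = 7b = 3471.074ms

1. 0.0ms @ 0 + 1983.471ms (4)
2. 1983.471ms @ 4 + 1487.603ms (3)
3. 3471.074ms @ 7 + 495.868ms (1)
4. 3966.942ms @ 8 + 991.736ms (2)
5. 4958.678ms @ 10 + 743.802ms (3/2)
6. 5702.479ms @ 23/2 + 247.934ms (1/2)
7. 5950.413ms @ 12 + 396.694ms (4/5)
8. 6347.107ms @ 64/5 + 396.694ms (4/5)
9. 6743.802ms @ 68/5 + 396.694ms (4/5)
10. 7140.496ms @ 72/5 + 396.694ms (4/5)
11. 7537.19ms @ 76/5 + 396.694ms (4/5)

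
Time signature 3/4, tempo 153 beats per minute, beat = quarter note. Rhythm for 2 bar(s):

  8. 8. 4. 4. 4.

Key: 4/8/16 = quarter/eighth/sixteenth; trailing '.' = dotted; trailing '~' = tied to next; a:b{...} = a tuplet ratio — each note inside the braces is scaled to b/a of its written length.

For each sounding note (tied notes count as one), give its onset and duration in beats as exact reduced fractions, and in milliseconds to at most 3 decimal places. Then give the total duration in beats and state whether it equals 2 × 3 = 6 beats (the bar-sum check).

1) 0.0ms=0b +294.118ms=3/4b
2) 294.118ms=3/4b +294.118ms=3/4b
3) 588.235ms=3/2b +588.235ms=3/2b
4) 1176.471ms=3b +588.235ms=3/2b
5) 1764.706ms=9/2b +588.235ms=3/2b
Σ=6b of 6 (153bpm 3/4) — PASS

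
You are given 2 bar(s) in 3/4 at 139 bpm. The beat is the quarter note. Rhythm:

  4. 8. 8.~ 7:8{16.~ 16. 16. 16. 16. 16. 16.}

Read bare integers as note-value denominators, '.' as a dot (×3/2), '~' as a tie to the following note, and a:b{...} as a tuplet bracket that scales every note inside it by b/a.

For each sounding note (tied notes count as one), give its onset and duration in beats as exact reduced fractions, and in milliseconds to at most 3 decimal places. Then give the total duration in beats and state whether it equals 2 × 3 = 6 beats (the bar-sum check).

1) 0.0ms=0b +647.482ms=3/2b
2) 647.482ms=3/2b +323.741ms=3/4b
3) 971.223ms=9/4b +693.731ms=45/28b
4) 1664.954ms=27/7b +184.995ms=3/7b
5) 1849.949ms=30/7b +184.995ms=3/7b
6) 2034.943ms=33/7b +184.995ms=3/7b
7) 2219.938ms=36/7b +184.995ms=3/7b
8) 2404.933ms=39/7b +184.995ms=3/7b
Σ=6b of 6 (139bpm 3/4) — PASS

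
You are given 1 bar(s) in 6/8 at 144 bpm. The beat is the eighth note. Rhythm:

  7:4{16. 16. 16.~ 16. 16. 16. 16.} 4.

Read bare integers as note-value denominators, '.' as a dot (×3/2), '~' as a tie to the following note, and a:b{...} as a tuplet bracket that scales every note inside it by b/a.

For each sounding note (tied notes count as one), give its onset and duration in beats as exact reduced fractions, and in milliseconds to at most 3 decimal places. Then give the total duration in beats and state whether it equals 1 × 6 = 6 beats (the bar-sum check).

1) 0.0ms=0b +178.571ms=3/7b
2) 178.571ms=3/7b +178.571ms=3/7b
3) 357.143ms=6/7b +357.143ms=6/7b
4) 714.286ms=12/7b +178.571ms=3/7b
5) 892.857ms=15/7b +178.571ms=3/7b
6) 1071.429ms=18/7b +178.571ms=3/7b
7) 1250.0ms=3b +1250.0ms=3b
Σ=6b of 6 (144bpm 6/8) — PASS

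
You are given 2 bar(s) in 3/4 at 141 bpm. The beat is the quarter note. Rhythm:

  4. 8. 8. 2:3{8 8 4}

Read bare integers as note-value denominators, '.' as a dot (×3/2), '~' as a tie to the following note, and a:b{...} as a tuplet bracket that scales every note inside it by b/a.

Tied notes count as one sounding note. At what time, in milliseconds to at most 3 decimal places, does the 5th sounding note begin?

1. 0.0ms @ 0 + 638.298ms (3/2)
2. 638.298ms @ 3/2 + 319.149ms (3/4)
3. 957.447ms @ 9/4 + 319.149ms (3/4)
4. 1276.596ms @ 3 + 319.149ms (3/4)
5. 1595.745ms @ 15/4 + 319.149ms (3/4)
6. 1914.894ms @ 9/2 + 638.298ms (3/2)

note 5 onset = 15/4b = 1595.745ms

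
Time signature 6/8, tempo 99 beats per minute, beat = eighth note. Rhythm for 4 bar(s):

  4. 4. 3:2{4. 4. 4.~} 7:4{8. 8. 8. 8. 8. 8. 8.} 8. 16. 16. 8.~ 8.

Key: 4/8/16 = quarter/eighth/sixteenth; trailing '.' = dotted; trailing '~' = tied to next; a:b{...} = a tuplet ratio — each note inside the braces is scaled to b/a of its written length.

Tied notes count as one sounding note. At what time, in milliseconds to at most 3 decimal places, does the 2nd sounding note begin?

note 2 onset = 3b = 1818.182ms

1. 0.0ms @ 0 + 1818.182ms (3)
2. 1818.182ms @ 3 + 1818.182ms (3)
3. 3636.364ms @ 6 + 1212.121ms (2)
4. 4848.485ms @ 8 + 1212.121ms (2)
5. 6060.606ms @ 10 + 1731.602ms (20/7)
6. 7792.208ms @ 90/7 + 519.481ms (6/7)
7. 8311.688ms @ 96/7 + 519.481ms (6/7)
8. 8831.169ms @ 102/7 + 519.481ms (6/7)
9. 9350.649ms @ 108/7 + 519.481ms (6/7)
10. 9870.13ms @ 114/7 + 519.481ms (6/7)
11. 10389.61ms @ 120/7 + 519.481ms (6/7)
12. 10909.091ms @ 18 + 909.091ms (3/2)
13. 11818.182ms @ 39/2 + 454.545ms (3/4)
14. 12272.727ms @ 81/4 + 454.545ms (3/4)
15. 12727.273ms @ 21 + 1818.182ms (3)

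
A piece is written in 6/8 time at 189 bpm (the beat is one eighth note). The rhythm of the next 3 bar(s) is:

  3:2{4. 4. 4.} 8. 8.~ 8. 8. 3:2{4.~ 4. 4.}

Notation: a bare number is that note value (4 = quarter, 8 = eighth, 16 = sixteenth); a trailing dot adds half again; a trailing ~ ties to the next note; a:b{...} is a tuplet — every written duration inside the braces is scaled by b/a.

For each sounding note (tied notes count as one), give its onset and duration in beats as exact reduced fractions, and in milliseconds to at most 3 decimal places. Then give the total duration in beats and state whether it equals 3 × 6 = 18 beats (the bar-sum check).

1) 0.0ms=0b +634.921ms=2b
2) 634.921ms=2b +634.921ms=2b
3) 1269.841ms=4b +634.921ms=2b
4) 1904.762ms=6b +476.19ms=3/2b
5) 2380.952ms=15/2b +952.381ms=3b
6) 3333.333ms=21/2b +476.19ms=3/2b
7) 3809.524ms=12b +1269.841ms=4b
8) 5079.365ms=16b +634.921ms=2b
Σ=18b of 18 (189bpm 6/8) — PASS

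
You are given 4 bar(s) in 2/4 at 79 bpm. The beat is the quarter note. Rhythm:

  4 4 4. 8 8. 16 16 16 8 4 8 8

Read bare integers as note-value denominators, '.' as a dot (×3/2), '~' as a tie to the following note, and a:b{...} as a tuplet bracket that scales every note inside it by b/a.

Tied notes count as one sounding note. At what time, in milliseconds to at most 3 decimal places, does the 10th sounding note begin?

note 10 onset = 6b = 4556.962ms

1. 0.0ms @ 0 + 759.494ms (1)
2. 759.494ms @ 1 + 759.494ms (1)
3. 1518.987ms @ 2 + 1139.241ms (3/2)
4. 2658.228ms @ 7/2 + 379.747ms (1/2)
5. 3037.975ms @ 4 + 569.62ms (3/4)
6. 3607.595ms @ 19/4 + 189.873ms (1/4)
7. 3797.468ms @ 5 + 189.873ms (1/4)
8. 3987.342ms @ 21/4 + 189.873ms (1/4)
9. 4177.215ms @ 11/2 + 379.747ms (1/2)
10. 4556.962ms @ 6 + 759.494ms (1)
11. 5316.456ms @ 7 + 379.747ms (1/2)
12. 5696.203ms @ 15/2 + 379.747ms (1/2)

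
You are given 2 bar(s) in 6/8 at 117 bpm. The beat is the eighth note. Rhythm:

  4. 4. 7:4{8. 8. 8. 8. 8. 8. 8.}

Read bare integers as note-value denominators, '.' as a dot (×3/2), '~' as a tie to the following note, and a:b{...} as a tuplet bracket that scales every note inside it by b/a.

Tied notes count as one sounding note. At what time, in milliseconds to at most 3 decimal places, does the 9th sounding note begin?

1. 0.0ms @ 0 + 1538.462ms (3)
2. 1538.462ms @ 3 + 1538.462ms (3)
3. 3076.923ms @ 6 + 439.56ms (6/7)
4. 3516.484ms @ 48/7 + 439.56ms (6/7)
5. 3956.044ms @ 54/7 + 439.56ms (6/7)
6. 4395.604ms @ 60/7 + 439.56ms (6/7)
7. 4835.165ms @ 66/7 + 439.56ms (6/7)
8. 5274.725ms @ 72/7 + 439.56ms (6/7)
9. 5714.286ms @ 78/7 + 439.56ms (6/7)

note 9 onset = 78/7b = 5714.286ms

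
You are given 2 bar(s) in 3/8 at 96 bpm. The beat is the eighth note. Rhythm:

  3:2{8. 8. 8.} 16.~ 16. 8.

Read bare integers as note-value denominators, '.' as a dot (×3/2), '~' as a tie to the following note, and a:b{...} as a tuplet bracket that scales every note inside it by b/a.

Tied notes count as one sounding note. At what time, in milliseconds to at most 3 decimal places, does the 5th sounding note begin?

note 5 onset = 9/2b = 2812.5ms

1. 0.0ms @ 0 + 625.0ms (1)
2. 625.0ms @ 1 + 625.0ms (1)
3. 1250.0ms @ 2 + 625.0ms (1)
4. 1875.0ms @ 3 + 937.5ms (3/2)
5. 2812.5ms @ 9/2 + 937.5ms (3/2)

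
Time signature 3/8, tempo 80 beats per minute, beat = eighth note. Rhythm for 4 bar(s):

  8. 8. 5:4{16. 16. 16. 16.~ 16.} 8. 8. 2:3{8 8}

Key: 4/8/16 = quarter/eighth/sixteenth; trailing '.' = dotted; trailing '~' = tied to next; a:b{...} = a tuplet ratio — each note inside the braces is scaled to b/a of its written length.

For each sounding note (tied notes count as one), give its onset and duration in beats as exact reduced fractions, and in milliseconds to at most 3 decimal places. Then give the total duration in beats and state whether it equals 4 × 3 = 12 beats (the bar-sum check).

1) 0.0ms=0b +1125.0ms=3/2b
2) 1125.0ms=3/2b +1125.0ms=3/2b
3) 2250.0ms=3b +450.0ms=3/5b
4) 2700.0ms=18/5b +450.0ms=3/5b
5) 3150.0ms=21/5b +450.0ms=3/5b
6) 3600.0ms=24/5b +900.0ms=6/5b
7) 4500.0ms=6b +1125.0ms=3/2b
8) 5625.0ms=15/2b +1125.0ms=3/2b
9) 6750.0ms=9b +1125.0ms=3/2b
10) 7875.0ms=21/2b +1125.0ms=3/2b
Σ=12b of 12 (80bpm 3/8) — PASS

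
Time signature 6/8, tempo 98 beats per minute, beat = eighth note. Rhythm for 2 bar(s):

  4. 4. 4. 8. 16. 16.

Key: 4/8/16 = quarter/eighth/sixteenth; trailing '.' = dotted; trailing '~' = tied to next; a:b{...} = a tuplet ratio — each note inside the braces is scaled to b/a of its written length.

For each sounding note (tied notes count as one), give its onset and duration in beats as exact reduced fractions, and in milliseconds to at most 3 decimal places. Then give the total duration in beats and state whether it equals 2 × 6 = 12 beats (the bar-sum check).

1) 0.0ms=0b +1836.735ms=3b
2) 1836.735ms=3b +1836.735ms=3b
3) 3673.469ms=6b +1836.735ms=3b
4) 5510.204ms=9b +918.367ms=3/2b
5) 6428.571ms=21/2b +459.184ms=3/4b
6) 6887.755ms=45/4b +459.184ms=3/4b
Σ=12b of 12 (98bpm 6/8) — PASS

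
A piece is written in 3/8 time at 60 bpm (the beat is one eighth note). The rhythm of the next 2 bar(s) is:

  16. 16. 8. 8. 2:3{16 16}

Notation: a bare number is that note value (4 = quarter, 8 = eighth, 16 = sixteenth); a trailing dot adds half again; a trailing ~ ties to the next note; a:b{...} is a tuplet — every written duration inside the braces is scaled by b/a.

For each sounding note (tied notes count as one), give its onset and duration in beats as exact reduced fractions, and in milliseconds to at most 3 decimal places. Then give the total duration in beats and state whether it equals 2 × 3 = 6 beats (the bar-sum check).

1) 0.0ms=0b +750.0ms=3/4b
2) 750.0ms=3/4b +750.0ms=3/4b
3) 1500.0ms=3/2b +1500.0ms=3/2b
4) 3000.0ms=3b +1500.0ms=3/2b
5) 4500.0ms=9/2b +750.0ms=3/4b
6) 5250.0ms=21/4b +750.0ms=3/4b
Σ=6b of 6 (60bpm 3/8) — PASS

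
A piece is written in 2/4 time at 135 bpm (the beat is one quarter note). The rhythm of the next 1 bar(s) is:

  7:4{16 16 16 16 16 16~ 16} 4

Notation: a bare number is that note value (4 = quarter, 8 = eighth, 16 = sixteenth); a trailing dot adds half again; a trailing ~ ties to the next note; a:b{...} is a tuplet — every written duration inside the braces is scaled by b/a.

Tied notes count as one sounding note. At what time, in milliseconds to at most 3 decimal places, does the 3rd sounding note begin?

1. 0.0ms @ 0 + 63.492ms (1/7)
2. 63.492ms @ 1/7 + 63.492ms (1/7)
3. 126.984ms @ 2/7 + 63.492ms (1/7)
4. 190.476ms @ 3/7 + 63.492ms (1/7)
5. 253.968ms @ 4/7 + 63.492ms (1/7)
6. 317.46ms @ 5/7 + 126.984ms (2/7)
7. 444.444ms @ 1 + 444.444ms (1)

note 3 onset = 2/7b = 126.984ms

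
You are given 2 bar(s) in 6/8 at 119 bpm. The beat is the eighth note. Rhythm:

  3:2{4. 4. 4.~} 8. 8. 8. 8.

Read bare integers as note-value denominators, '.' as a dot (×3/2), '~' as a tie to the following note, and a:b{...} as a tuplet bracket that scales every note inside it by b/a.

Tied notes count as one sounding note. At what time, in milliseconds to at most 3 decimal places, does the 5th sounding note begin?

note 5 onset = 9b = 4537.815ms

1. 0.0ms @ 0 + 1008.403ms (2)
2. 1008.403ms @ 2 + 1008.403ms (2)
3. 2016.807ms @ 4 + 1764.706ms (7/2)
4. 3781.513ms @ 15/2 + 756.303ms (3/2)
5. 4537.815ms @ 9 + 756.303ms (3/2)
6. 5294.118ms @ 21/2 + 756.303ms (3/2)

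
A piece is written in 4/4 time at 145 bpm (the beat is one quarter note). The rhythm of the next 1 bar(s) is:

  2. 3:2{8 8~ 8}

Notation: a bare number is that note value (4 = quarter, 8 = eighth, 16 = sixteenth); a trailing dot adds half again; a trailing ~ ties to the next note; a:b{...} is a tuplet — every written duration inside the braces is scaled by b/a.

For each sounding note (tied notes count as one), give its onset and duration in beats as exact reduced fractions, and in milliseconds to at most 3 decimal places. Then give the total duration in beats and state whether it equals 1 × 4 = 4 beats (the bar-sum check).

1) 0.0ms=0b +1241.379ms=3b
2) 1241.379ms=3b +137.931ms=1/3b
3) 1379.31ms=10/3b +275.862ms=2/3b
Σ=4b of 4 (145bpm 4/4) — PASS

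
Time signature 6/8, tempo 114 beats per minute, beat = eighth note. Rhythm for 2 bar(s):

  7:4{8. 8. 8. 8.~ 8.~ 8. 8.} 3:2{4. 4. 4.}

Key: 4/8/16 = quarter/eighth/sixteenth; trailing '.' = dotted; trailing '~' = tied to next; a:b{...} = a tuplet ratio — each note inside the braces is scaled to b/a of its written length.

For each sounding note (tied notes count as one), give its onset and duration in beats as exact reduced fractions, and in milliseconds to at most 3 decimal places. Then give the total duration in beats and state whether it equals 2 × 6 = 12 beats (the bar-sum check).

1) 0.0ms=0b +451.128ms=6/7b
2) 451.128ms=6/7b +451.128ms=6/7b
3) 902.256ms=12/7b +451.128ms=6/7b
4) 1353.383ms=18/7b +1353.383ms=18/7b
5) 2706.767ms=36/7b +451.128ms=6/7b
6) 3157.895ms=6b +1052.632ms=2b
7) 4210.526ms=8b +1052.632ms=2b
8) 5263.158ms=10b +1052.632ms=2b
Σ=12b of 12 (114bpm 6/8) — PASS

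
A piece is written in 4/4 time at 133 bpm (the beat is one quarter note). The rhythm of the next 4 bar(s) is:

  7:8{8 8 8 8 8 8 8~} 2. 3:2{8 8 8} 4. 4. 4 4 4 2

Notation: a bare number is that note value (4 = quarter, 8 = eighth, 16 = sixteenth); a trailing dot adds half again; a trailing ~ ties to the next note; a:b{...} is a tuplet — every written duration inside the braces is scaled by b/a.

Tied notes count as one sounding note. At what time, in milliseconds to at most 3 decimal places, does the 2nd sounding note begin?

1. 0.0ms @ 0 + 257.787ms (4/7)
2. 257.787ms @ 4/7 + 257.787ms (4/7)
3. 515.575ms @ 8/7 + 257.787ms (4/7)
4. 773.362ms @ 12/7 + 257.787ms (4/7)
5. 1031.149ms @ 16/7 + 257.787ms (4/7)
6. 1288.937ms @ 20/7 + 257.787ms (4/7)
7. 1546.724ms @ 24/7 + 1611.171ms (25/7)
8. 3157.895ms @ 7 + 150.376ms (1/3)
9. 3308.271ms @ 22/3 + 150.376ms (1/3)
10. 3458.647ms @ 23/3 + 150.376ms (1/3)
11. 3609.023ms @ 8 + 676.692ms (3/2)
12. 4285.714ms @ 19/2 + 676.692ms (3/2)
13. 4962.406ms @ 11 + 451.128ms (1)
14. 5413.534ms @ 12 + 451.128ms (1)
15. 5864.662ms @ 13 + 451.128ms (1)
16. 6315.789ms @ 14 + 902.256ms (2)

note 2 onset = 4/7b = 257.787ms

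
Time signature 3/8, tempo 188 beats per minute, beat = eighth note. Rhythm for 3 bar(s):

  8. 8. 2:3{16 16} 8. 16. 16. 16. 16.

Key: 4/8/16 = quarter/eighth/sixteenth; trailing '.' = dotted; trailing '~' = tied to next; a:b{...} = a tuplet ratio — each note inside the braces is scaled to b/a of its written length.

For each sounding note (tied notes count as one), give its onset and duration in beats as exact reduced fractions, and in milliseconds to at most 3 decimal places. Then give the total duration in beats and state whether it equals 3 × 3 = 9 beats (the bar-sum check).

1) 0.0ms=0b +478.723ms=3/2b
2) 478.723ms=3/2b +478.723ms=3/2b
3) 957.447ms=3b +239.362ms=3/4b
4) 1196.809ms=15/4b +239.362ms=3/4b
5) 1436.17ms=9/2b +478.723ms=3/2b
6) 1914.894ms=6b +239.362ms=3/4b
7) 2154.255ms=27/4b +239.362ms=3/4b
8) 2393.617ms=15/2b +239.362ms=3/4b
9) 2632.979ms=33/4b +239.362ms=3/4b
Σ=9b of 9 (188bpm 3/8) — PASS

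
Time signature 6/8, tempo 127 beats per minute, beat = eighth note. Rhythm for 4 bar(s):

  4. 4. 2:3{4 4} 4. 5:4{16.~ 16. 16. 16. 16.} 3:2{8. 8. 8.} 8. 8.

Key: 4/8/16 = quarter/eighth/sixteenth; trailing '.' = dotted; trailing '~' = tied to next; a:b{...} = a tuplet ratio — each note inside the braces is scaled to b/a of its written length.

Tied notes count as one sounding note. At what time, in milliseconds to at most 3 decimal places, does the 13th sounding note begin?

1. 0.0ms @ 0 + 1417.323ms (3)
2. 1417.323ms @ 3 + 1417.323ms (3)
3. 2834.646ms @ 6 + 1417.323ms (3)
4. 4251.969ms @ 9 + 1417.323ms (3)
5. 5669.291ms @ 12 + 1417.323ms (3)
6. 7086.614ms @ 15 + 566.929ms (6/5)
7. 7653.543ms @ 81/5 + 283.465ms (3/5)
8. 7937.008ms @ 84/5 + 283.465ms (3/5)
9. 8220.472ms @ 87/5 + 283.465ms (3/5)
10. 8503.937ms @ 18 + 472.441ms (1)
11. 8976.378ms @ 19 + 472.441ms (1)
12. 9448.819ms @ 20 + 472.441ms (1)
13. 9921.26ms @ 21 + 708.661ms (3/2)
14. 10629.921ms @ 45/2 + 708.661ms (3/2)

note 13 onset = 21b = 9921.26ms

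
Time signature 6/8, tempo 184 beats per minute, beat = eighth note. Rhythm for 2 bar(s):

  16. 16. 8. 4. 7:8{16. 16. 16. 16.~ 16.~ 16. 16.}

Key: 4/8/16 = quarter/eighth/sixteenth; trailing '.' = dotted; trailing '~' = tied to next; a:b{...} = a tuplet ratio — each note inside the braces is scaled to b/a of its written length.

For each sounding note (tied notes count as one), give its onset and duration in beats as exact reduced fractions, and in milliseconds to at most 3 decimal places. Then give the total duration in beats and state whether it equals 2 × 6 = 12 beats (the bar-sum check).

1) 0.0ms=0b +244.565ms=3/4b
2) 244.565ms=3/4b +244.565ms=3/4b
3) 489.13ms=3/2b +489.13ms=3/2b
4) 978.261ms=3b +978.261ms=3b
5) 1956.522ms=6b +279.503ms=6/7b
6) 2236.025ms=48/7b +279.503ms=6/7b
7) 2515.528ms=54/7b +279.503ms=6/7b
8) 2795.031ms=60/7b +838.509ms=18/7b
9) 3633.54ms=78/7b +279.503ms=6/7b
Σ=12b of 12 (184bpm 6/8) — PASS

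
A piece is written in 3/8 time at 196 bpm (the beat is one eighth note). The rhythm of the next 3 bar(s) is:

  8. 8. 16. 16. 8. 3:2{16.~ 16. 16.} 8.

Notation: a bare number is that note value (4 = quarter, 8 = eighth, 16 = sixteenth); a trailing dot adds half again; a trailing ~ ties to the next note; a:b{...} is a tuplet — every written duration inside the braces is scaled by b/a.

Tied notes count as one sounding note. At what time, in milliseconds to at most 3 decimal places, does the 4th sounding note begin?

1. 0.0ms @ 0 + 459.184ms (3/2)
2. 459.184ms @ 3/2 + 459.184ms (3/2)
3. 918.367ms @ 3 + 229.592ms (3/4)
4. 1147.959ms @ 15/4 + 229.592ms (3/4)
5. 1377.551ms @ 9/2 + 459.184ms (3/2)
6. 1836.735ms @ 6 + 306.122ms (1)
7. 2142.857ms @ 7 + 153.061ms (1/2)
8. 2295.918ms @ 15/2 + 459.184ms (3/2)

note 4 onset = 15/4b = 1147.959ms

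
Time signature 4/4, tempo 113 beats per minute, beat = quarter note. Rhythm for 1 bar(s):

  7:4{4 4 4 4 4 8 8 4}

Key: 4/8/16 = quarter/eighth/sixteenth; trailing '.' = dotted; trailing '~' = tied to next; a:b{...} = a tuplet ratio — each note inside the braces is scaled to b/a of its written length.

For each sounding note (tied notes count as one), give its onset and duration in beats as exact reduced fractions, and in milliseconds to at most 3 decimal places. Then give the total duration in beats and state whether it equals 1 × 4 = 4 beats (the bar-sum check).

1) 0.0ms=0b +303.413ms=4/7b
2) 303.413ms=4/7b +303.413ms=4/7b
3) 606.827ms=8/7b +303.413ms=4/7b
4) 910.24ms=12/7b +303.413ms=4/7b
5) 1213.654ms=16/7b +303.413ms=4/7b
6) 1517.067ms=20/7b +151.707ms=2/7b
7) 1668.774ms=22/7b +151.707ms=2/7b
8) 1820.48ms=24/7b +303.413ms=4/7b
Σ=4b of 4 (113bpm 4/4) — PASS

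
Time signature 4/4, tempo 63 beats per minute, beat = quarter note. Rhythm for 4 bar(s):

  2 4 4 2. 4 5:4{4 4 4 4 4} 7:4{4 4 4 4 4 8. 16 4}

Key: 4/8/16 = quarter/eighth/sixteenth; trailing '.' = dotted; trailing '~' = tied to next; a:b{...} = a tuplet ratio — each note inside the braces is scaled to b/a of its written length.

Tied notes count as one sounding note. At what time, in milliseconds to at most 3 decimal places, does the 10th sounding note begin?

note 10 onset = 56/5b = 10666.667ms

1. 0.0ms @ 0 + 1904.762ms (2)
2. 1904.762ms @ 2 + 952.381ms (1)
3. 2857.143ms @ 3 + 952.381ms (1)
4. 3809.524ms @ 4 + 2857.143ms (3)
5. 6666.667ms @ 7 + 952.381ms (1)
6. 7619.048ms @ 8 + 761.905ms (4/5)
7. 8380.952ms @ 44/5 + 761.905ms (4/5)
8. 9142.857ms @ 48/5 + 761.905ms (4/5)
9. 9904.762ms @ 52/5 + 761.905ms (4/5)
10. 10666.667ms @ 56/5 + 761.905ms (4/5)
11. 11428.571ms @ 12 + 544.218ms (4/7)
12. 11972.789ms @ 88/7 + 544.218ms (4/7)
13. 12517.007ms @ 92/7 + 544.218ms (4/7)
14. 13061.224ms @ 96/7 + 544.218ms (4/7)
15. 13605.442ms @ 100/7 + 544.218ms (4/7)
16. 14149.66ms @ 104/7 + 408.163ms (3/7)
17. 14557.823ms @ 107/7 + 136.054ms (1/7)
18. 14693.878ms @ 108/7 + 544.218ms (4/7)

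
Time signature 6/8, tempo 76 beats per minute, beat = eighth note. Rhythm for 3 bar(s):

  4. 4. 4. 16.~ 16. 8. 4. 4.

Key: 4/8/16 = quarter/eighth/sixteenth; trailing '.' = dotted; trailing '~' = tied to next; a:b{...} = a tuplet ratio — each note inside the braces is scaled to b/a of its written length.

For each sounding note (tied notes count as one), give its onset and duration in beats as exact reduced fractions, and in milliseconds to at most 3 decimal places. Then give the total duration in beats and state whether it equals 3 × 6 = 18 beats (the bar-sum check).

1) 0.0ms=0b +2368.421ms=3b
2) 2368.421ms=3b +2368.421ms=3b
3) 4736.842ms=6b +2368.421ms=3b
4) 7105.263ms=9b +1184.211ms=3/2b
5) 8289.474ms=21/2b +1184.211ms=3/2b
6) 9473.684ms=12b +2368.421ms=3b
7) 11842.105ms=15b +2368.421ms=3b
Σ=18b of 18 (76bpm 6/8) — PASS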